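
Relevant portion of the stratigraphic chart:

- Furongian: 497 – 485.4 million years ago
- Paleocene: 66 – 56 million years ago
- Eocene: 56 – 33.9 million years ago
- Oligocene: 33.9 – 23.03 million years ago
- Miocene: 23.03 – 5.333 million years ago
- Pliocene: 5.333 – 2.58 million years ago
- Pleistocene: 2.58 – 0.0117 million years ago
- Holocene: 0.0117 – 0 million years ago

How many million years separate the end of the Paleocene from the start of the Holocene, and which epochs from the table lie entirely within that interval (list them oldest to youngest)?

55.9883 million years; Eocene, Oligocene, Miocene, Pliocene, Pleistocene

End of Paleocene = 56 Ma; start of Holocene = 0.0117 Ma.
Gap = 56 − 0.0117 = 55.9883 Myr.
Epochs wholly inside 56–0.0117 Ma: Eocene (56–33.9), Oligocene (33.9–23.03), Miocene (23.03–5.333), Pliocene (5.333–2.58), Pleistocene (2.58–0.0117).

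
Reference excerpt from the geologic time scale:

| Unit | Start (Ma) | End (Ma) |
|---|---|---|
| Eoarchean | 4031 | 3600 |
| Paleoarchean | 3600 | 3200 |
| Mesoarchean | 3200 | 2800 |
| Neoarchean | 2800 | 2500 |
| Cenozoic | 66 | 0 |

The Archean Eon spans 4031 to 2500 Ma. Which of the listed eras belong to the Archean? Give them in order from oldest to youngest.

Eoarchean, Paleoarchean, Mesoarchean, Neoarchean

Eras with both bounds inside 4031–2500 Ma: Eoarchean (4031–3600), Paleoarchean (3600–3200), Mesoarchean (3200–2800), Neoarchean (2800–2500).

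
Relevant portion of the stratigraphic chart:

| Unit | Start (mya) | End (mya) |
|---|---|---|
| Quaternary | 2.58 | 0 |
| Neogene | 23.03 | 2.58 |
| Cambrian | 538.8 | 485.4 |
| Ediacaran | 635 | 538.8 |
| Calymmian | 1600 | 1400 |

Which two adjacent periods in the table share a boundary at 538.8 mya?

Ediacaran and Cambrian

The Ediacaran ends at 538.8 mya and the Cambrian begins at 538.8 mya, so they share that boundary.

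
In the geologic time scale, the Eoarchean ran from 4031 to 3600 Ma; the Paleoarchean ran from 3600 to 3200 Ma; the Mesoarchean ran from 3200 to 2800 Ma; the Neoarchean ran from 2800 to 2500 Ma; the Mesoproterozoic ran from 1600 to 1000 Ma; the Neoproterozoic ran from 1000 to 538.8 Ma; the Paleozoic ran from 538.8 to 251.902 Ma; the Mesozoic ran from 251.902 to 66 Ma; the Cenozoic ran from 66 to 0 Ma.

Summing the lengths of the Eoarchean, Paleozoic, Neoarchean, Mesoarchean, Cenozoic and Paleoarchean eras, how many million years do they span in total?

Each duration: Eoarchean = 431; Paleozoic = 286.898; Neoarchean = 300; Mesoarchean = 400; Cenozoic = 66; Paleoarchean = 400.
Sum: 431 + 286.898 + 300 + 400 + 66 + 400 = 1883.898 Myr.

1883.898 million years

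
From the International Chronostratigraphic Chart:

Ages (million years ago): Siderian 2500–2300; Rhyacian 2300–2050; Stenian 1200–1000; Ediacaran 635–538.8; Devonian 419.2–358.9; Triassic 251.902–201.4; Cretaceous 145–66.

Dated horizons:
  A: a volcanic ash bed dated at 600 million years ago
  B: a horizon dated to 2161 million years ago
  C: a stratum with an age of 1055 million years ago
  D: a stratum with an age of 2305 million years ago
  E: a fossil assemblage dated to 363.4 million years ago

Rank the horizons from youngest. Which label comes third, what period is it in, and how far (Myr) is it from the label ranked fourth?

Smaller Ma means younger, so youngest first: E 363.4 < A 600 < C 1055 < B 2161 < D 2305.
Counting 3 along gives C (1055 Ma); the excerpt puts that inside the Stenian, 1200–1000 Ma.
Next in line is B (2161 Ma), and 2161 − 1055 = 1106 Myr.

C, in the Stenian; 1106 million years to B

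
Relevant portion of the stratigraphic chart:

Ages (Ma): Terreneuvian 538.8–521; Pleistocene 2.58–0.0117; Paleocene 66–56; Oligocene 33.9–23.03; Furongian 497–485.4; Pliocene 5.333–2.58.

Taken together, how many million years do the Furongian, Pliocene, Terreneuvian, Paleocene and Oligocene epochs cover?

Each duration: Furongian = 11.6; Pliocene = 2.753; Terreneuvian = 17.8; Paleocene = 10; Oligocene = 10.87.
Sum: 11.6 + 2.753 + 17.8 + 10 + 10.87 = 53.023 Myr.

53.023 million years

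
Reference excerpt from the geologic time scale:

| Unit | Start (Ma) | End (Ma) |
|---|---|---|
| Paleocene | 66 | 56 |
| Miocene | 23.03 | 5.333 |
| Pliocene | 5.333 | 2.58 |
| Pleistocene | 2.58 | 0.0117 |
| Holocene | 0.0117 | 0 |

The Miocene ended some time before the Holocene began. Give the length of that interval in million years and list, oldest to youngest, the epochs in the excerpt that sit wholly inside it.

5.3213 million years; Pliocene, Pleistocene

The Miocene closes at 5.333 Ma and the Holocene opens at 0.0117 Ma, so the interval is 5.333 − 0.0117 = 5.3213 Myr.
An epoch fits inside if it starts at or after 5.333 Ma and ends at or before 0.0117 Ma; oldest first that gives Pliocene, Pleistocene.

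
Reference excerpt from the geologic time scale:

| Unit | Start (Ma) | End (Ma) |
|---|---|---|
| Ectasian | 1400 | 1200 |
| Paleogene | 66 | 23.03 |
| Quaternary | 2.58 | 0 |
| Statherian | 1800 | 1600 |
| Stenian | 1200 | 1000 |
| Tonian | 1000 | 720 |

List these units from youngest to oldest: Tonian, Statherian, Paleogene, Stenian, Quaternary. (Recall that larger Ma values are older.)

Quaternary → Paleogene → Tonian → Stenian → Statherian

Sorting by start age (ascending Ma, since larger Ma = older): Quaternary began 2.58, Paleogene began 66, Tonian began 1000, Stenian began 1200, Statherian began 1800.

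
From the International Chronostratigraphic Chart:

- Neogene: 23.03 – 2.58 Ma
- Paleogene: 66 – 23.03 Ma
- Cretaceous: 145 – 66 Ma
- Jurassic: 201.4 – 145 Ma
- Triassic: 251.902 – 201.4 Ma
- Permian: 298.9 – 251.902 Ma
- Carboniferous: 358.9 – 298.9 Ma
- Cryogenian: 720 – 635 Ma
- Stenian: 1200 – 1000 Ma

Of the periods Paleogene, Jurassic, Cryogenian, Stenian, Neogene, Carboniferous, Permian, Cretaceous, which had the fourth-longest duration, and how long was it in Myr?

Start − end for each: Paleogene 66 − 23.03 = 42.97; Jurassic 201.4 − 145 = 56.4; Cryogenian 720 − 635 = 85; Stenian 1200 − 1000 = 200; Neogene 23.03 − 2.58 = 20.45; Carboniferous 358.9 − 298.9 = 60; Permian 298.9 − 251.902 = 46.998; Cretaceous 145 − 66 = 79.
Ranking these from longest: Stenian > Cryogenian > Cretaceous > Carboniferous > Jurassic > Permian > Paleogene > Neogene.
Position 4 in that ranking is Carboniferous, which lasted 60 Myr.

Carboniferous, 60 million years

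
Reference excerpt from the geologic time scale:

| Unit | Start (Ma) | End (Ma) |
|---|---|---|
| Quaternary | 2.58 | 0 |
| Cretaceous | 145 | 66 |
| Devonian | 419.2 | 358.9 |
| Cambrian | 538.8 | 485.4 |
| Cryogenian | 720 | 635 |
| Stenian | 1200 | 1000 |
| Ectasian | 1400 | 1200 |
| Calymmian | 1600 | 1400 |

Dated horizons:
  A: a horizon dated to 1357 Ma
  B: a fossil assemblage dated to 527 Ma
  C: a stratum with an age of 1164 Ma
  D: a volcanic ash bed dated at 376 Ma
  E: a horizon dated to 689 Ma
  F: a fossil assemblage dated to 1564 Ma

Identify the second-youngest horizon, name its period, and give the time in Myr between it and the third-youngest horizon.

Sorted youngest-first by Ma: D (376), B (527), E (689), C (1164), A (1357), F (1564).
The second youngest is B at 527 Ma, which lies in 538.8–485.4 Ma: the Cambrian.
The third youngest is E at 689 Ma; separation = |527 − 689| = 162 Myr.

B, in the Cambrian; 162 million years to E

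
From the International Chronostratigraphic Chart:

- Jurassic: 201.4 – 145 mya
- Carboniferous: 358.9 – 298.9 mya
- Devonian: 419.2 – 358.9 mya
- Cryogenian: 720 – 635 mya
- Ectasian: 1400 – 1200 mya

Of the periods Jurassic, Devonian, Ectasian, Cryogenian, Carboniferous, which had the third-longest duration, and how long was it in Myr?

Devonian, 60.3 million years

Durations: Jurassic 56.4; Devonian 60.3; Ectasian 200; Cryogenian 85; Carboniferous 60 Myr.
Sorted longest-first: Ectasian (200), Cryogenian (85), Devonian (60.3), Carboniferous (60), Jurassic (56.4).
The third longest is Devonian at 60.3 Myr.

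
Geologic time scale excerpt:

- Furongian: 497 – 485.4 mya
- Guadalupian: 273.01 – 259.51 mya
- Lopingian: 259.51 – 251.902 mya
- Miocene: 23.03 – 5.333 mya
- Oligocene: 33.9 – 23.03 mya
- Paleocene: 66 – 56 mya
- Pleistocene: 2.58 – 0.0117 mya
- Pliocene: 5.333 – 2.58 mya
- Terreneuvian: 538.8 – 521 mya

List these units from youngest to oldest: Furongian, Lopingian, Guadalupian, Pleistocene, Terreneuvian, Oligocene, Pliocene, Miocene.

The oldest of these is Terreneuvian (starts 538.8 Ma) and the youngest is Pleistocene (ends 0.0117 Ma).
In between, by decreasing start age: Furongian (497), Guadalupian (273.01), Lopingian (259.51), Oligocene (33.9), Miocene (23.03), Pliocene (5.333).
Listing youngest first means reversing that sequence.

Pleistocene → Pliocene → Miocene → Oligocene → Lopingian → Guadalupian → Furongian → Terreneuvian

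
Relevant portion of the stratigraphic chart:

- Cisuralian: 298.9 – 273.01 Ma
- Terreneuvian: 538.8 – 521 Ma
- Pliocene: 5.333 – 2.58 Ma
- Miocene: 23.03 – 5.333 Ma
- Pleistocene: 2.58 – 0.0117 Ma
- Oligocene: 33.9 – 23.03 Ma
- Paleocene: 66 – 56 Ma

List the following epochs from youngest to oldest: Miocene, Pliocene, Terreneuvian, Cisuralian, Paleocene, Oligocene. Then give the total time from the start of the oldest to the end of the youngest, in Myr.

Start ages (Ma): Terreneuvian 538.8, Cisuralian 298.9, Paleocene 66, Oligocene 33.9, Miocene 23.03, Pliocene 5.333.
Ordered youngest to oldest: Pliocene, Miocene, Oligocene, Paleocene, Cisuralian, Terreneuvian.
Span = 538.8 − 2.58 = 536.22 Myr.

Pliocene → Miocene → Oligocene → Paleocene → Cisuralian → Terreneuvian; total span 536.22 Myr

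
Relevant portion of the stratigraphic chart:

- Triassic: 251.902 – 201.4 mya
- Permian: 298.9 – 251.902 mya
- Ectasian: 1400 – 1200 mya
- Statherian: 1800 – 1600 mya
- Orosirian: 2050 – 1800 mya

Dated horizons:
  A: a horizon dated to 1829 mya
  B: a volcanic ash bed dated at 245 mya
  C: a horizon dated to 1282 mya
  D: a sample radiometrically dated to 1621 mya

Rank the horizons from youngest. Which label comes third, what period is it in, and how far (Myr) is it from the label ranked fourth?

D, in the Statherian; 208 million years to A

Smaller Ma means younger, so youngest first: B 245 < C 1282 < D 1621 < A 1829.
Counting 3 along gives D (1621 Ma); the excerpt puts that inside the Statherian, 1800–1600 Ma.
Next in line is A (1829 Ma), and 1829 − 1621 = 208 Myr.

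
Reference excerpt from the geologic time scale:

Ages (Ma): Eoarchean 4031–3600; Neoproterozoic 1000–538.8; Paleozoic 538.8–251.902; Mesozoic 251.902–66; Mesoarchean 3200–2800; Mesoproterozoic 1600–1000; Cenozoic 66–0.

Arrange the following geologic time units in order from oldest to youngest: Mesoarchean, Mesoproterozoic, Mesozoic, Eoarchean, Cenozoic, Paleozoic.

Eoarchean, Mesoarchean, Mesoproterozoic, Paleozoic, Mesozoic, Cenozoic

Read off each span (Ma): Mesoarchean 3200–2800; Mesoproterozoic 1600–1000; Mesozoic 251.902–66; Eoarchean 4031–3600; Cenozoic 66–0; Paleozoic 538.8–251.902.
Larger Ma is older, so oldest→youngest is Eoarchean, Mesoarchean, Mesoproterozoic, Paleozoic, Mesozoic, Cenozoic.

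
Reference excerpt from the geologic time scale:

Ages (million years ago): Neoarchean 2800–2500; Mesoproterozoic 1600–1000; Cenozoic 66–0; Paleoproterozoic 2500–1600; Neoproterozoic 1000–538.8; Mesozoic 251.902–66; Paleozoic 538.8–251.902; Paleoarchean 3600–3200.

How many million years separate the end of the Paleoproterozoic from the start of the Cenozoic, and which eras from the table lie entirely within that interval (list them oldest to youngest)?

1534 million years; Mesoproterozoic, Neoproterozoic, Paleozoic, Mesozoic

End of Paleoproterozoic = 1600 Ma; start of Cenozoic = 66 Ma.
Gap = 1600 − 66 = 1534 Myr.
Eras wholly inside 1600–66 Ma: Mesoproterozoic (1600–1000), Neoproterozoic (1000–538.8), Paleozoic (538.8–251.902), Mesozoic (251.902–66).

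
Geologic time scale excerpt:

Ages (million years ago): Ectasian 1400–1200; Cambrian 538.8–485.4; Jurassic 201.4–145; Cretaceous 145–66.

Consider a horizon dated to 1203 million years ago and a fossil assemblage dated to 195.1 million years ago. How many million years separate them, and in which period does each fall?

1007.9 million years apart; the first in the Ectasian, the second in the Jurassic

Elapsed time: 1203 − 195.1 = 1007.9 Myr.
1203 Ma lies within 1400–1200 Ma: Ectasian.
195.1 Ma lies within 201.4–145 Ma: Jurassic.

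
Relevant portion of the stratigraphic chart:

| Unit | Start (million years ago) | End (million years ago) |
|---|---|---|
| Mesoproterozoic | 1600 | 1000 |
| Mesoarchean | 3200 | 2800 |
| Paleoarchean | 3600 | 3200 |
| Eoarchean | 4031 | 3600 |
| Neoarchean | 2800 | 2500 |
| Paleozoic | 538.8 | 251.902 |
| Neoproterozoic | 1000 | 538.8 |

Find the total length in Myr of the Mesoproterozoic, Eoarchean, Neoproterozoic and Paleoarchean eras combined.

1892.2 million years

Each duration: Mesoproterozoic = 600; Eoarchean = 431; Neoproterozoic = 461.2; Paleoarchean = 400.
Sum: 600 + 431 + 461.2 + 400 = 1892.2 Myr.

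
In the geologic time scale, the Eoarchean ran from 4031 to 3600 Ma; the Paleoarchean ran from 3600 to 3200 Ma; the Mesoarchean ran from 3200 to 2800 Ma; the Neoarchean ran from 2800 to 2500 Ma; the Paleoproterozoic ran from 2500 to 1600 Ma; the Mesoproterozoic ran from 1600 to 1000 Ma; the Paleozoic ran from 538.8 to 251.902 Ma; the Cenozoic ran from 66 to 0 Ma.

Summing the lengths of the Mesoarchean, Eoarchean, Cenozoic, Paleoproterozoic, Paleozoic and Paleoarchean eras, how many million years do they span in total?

Duration is start − end for each: (3200 − 2800) + (4031 − 3600) + (66 − 0) + (2500 − 1600) + (538.8 − 251.902) + (3600 − 3200).
That is 400 + 431 + 66 + 900 + 286.898 + 400, which totals 2483.898 million years.

2483.898 million years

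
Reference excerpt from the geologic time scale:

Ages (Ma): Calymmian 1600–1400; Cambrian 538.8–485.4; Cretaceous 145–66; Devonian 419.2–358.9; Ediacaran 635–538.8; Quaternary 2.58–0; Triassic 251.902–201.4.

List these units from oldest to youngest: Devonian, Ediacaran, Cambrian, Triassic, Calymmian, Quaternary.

Calymmian, then Ediacaran, then Cambrian, then Devonian, then Triassic, then Quaternary

The oldest of these is Calymmian (starts 1600 Ma) and the youngest is Quaternary (ends 0 Ma).
In between, by decreasing start age: Ediacaran (635), Cambrian (538.8), Devonian (419.2), Triassic (251.902).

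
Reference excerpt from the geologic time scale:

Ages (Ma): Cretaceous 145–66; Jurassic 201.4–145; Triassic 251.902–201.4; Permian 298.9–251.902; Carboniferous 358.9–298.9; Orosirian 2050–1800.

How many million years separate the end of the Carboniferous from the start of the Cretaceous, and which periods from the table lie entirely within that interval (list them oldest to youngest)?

153.9 million years; Permian, Triassic, Jurassic

The Carboniferous closes at 298.9 Ma and the Cretaceous opens at 145 Ma, so the interval is 298.9 − 145 = 153.9 Myr.
A period fits inside if it starts at or after 298.9 Ma and ends at or before 145 Ma; oldest first that gives Permian, Triassic, Jurassic.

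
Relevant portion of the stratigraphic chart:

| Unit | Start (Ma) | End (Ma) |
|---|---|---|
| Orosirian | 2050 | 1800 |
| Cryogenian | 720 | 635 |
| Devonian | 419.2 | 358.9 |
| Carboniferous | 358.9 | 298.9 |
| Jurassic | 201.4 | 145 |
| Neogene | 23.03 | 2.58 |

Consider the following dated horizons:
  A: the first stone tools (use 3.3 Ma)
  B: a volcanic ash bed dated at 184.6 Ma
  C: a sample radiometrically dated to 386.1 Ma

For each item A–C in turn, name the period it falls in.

A — Neogene; B — Jurassic; C — Devonian

Match each age against the start–end ranges in the excerpt: A = 3.3 Ma → Neogene (23.03–2.58); B = 184.6 Ma → Jurassic (201.4–145); C = 386.1 Ma → Devonian (419.2–358.9).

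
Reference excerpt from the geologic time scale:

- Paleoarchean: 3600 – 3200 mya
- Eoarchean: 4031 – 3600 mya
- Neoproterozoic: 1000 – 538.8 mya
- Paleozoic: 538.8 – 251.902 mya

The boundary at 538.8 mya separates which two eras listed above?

Neoproterozoic and Paleozoic

The Neoproterozoic ends at 538.8 mya and the Paleozoic begins at 538.8 mya, so they share that boundary.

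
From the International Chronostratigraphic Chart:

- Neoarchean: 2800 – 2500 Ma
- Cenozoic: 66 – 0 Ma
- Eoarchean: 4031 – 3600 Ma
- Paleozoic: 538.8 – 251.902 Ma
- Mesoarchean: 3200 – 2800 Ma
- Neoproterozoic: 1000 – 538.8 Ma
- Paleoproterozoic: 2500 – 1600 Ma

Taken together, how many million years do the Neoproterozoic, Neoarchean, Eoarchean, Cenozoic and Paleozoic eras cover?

Each duration: Neoproterozoic = 461.2; Neoarchean = 300; Eoarchean = 431; Cenozoic = 66; Paleozoic = 286.898.
Sum: 461.2 + 300 + 431 + 66 + 286.898 = 1545.098 Myr.

1545.098 million years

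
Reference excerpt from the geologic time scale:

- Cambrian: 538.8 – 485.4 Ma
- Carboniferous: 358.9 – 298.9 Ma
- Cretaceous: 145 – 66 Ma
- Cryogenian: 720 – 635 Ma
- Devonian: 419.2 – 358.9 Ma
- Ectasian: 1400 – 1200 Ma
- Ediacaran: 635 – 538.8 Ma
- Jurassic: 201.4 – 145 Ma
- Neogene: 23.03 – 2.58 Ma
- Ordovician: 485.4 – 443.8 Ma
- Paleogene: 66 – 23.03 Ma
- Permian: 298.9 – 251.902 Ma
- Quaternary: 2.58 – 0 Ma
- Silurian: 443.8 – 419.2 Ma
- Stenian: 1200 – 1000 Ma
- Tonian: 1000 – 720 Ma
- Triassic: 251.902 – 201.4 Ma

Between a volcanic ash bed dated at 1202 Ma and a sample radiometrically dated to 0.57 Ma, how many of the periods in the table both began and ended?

15

The older date is 1202 Ma and the younger is 0.57 Ma.
Periods with start < 1202 and end > 0.57 Ma: Stenian (1200–1000), Tonian (1000–720), Cryogenian (720–635), Ediacaran (635–538.8), Cambrian (538.8–485.4), Ordovician (485.4–443.8), Silurian (443.8–419.2), Devonian (419.2–358.9), Carboniferous (358.9–298.9), Permian (298.9–251.902), Triassic (251.902–201.4), Jurassic (201.4–145), Cretaceous (145–66), Paleogene (66–23.03), Neogene (23.03–2.58).
That is 15 complete periods.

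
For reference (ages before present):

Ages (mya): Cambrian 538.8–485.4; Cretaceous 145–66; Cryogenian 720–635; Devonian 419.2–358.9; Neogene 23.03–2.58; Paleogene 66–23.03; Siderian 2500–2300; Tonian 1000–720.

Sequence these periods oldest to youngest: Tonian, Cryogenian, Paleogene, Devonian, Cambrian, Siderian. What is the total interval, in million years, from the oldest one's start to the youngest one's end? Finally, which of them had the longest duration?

Siderian, Tonian, Cryogenian, Cambrian, Devonian, Paleogene; total span 2476.97 Myr; longest is Tonian

Start ages (Ma): Siderian 2500, Tonian 1000, Cryogenian 720, Cambrian 538.8, Devonian 419.2, Paleogene 66.
Ordered oldest to youngest: Siderian, Tonian, Cryogenian, Cambrian, Devonian, Paleogene.
Span = 2500 − 23.03 = 2476.97 Myr.
Durations: Tonian 280, Cambrian 53.4, Siderian 200, Devonian 60.3, Cryogenian 85, Paleogene 42.97 → longest is Tonian (280 Myr).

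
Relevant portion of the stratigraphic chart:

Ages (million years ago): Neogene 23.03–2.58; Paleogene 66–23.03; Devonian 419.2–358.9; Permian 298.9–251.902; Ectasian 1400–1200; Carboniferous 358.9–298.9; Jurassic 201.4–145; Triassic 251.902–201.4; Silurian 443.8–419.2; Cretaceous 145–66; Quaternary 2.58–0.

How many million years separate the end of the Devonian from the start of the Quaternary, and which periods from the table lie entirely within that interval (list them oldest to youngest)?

End of Devonian = 358.9 Ma; start of Quaternary = 2.58 Ma.
Gap = 358.9 − 2.58 = 356.32 Myr.
Periods wholly inside 358.9–2.58 Ma: Carboniferous (358.9–298.9), Permian (298.9–251.902), Triassic (251.902–201.4), Jurassic (201.4–145), Cretaceous (145–66), Paleogene (66–23.03), Neogene (23.03–2.58).

356.32 million years; Carboniferous, Permian, Triassic, Jurassic, Cretaceous, Paleogene, Neogene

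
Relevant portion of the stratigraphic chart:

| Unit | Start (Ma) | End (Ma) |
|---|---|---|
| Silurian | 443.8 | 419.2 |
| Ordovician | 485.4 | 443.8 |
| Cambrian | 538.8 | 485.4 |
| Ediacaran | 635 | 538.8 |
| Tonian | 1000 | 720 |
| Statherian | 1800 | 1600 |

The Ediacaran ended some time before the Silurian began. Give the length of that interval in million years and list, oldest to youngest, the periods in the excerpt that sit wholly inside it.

95 million years; Cambrian, Ordovician

The Ediacaran closes at 538.8 Ma and the Silurian opens at 443.8 Ma, so the interval is 538.8 − 443.8 = 95 Myr.
A period fits inside if it starts at or after 538.8 Ma and ends at or before 443.8 Ma; oldest first that gives Cambrian, Ordovician.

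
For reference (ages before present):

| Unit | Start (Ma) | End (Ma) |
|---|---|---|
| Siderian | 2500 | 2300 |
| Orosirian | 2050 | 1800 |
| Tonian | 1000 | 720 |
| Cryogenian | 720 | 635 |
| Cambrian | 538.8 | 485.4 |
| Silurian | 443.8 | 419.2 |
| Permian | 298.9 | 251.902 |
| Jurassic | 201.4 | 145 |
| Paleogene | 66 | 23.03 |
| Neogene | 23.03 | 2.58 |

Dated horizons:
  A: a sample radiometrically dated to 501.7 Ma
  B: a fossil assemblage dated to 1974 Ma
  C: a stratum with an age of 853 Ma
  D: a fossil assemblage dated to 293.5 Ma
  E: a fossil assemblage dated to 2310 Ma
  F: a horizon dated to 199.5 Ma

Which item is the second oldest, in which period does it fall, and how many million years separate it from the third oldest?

Sorted oldest-first by Ma: E (2310), B (1974), C (853), A (501.7), D (293.5), F (199.5).
The second oldest is B at 1974 Ma, which lies in 2050–1800 Ma: the Orosirian.
The third oldest is C at 853 Ma; separation = |1974 − 853| = 1121 Myr.

B, in the Orosirian; 1121 million years to C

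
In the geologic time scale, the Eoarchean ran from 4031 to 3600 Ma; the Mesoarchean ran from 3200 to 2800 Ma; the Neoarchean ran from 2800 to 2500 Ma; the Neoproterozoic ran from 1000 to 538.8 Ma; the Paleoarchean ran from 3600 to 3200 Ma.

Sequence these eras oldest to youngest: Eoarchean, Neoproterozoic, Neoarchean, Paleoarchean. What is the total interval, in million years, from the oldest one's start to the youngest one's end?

From the excerpt: Eoarchean 4031–3600; Neoproterozoic 1000–538.8; Neoarchean 2800–2500; Paleoarchean 3600–3200 (Ma).
Larger Ma is earlier, so the oldest is Eoarchean and the youngest is Neoproterozoic; oldest to youngest: Eoarchean, Paleoarchean, Neoarchean, Neoproterozoic.
Oldest start 4031 minus youngest end 538.8 gives 3492.2 Myr overall.

Eoarchean → Paleoarchean → Neoarchean → Neoproterozoic; total span 3492.2 Myr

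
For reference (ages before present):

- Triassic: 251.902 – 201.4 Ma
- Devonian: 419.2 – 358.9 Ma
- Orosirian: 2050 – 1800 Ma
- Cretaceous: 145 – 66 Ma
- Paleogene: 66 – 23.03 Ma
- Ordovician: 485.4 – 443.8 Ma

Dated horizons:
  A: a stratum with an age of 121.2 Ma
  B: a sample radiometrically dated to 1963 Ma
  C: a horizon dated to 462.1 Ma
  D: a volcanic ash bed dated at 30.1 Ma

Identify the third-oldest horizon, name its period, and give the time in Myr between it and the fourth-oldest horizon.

A, in the Cretaceous; 91.1 million years to D

Sorted oldest-first by Ma: B (1963), C (462.1), A (121.2), D (30.1).
The third oldest is A at 121.2 Ma, which lies in 145–66 Ma: the Cretaceous.
The fourth oldest is D at 30.1 Ma; separation = |121.2 − 30.1| = 91.1 Myr.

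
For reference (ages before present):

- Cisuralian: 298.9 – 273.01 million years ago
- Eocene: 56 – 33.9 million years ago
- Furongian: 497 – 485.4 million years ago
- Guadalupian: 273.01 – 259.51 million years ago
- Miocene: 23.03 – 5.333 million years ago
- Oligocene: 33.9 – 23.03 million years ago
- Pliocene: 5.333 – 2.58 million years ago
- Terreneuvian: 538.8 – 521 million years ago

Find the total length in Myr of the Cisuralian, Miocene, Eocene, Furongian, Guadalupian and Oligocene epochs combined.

Each duration: Cisuralian = 25.89; Miocene = 17.697; Eocene = 22.1; Furongian = 11.6; Guadalupian = 13.5; Oligocene = 10.87.
Sum: 25.89 + 17.697 + 22.1 + 11.6 + 13.5 + 10.87 = 101.657 Myr.

101.657 million years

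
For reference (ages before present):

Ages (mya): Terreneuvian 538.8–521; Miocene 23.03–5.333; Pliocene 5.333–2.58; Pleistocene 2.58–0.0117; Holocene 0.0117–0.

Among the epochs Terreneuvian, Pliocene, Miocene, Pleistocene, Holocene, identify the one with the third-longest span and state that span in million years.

Pliocene, 2.753 million years

Durations: Terreneuvian 17.8; Pliocene 2.753; Miocene 17.697; Pleistocene 2.5683; Holocene 0.0117 Myr.
Sorted longest-first: Terreneuvian (17.8), Miocene (17.697), Pliocene (2.753), Pleistocene (2.5683), Holocene (0.0117).
The third longest is Pliocene at 2.753 Myr.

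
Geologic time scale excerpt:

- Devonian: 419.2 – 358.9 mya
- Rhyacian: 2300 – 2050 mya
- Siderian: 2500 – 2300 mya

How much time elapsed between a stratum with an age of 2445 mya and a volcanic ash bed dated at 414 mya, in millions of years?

2031 million years

2445 − 414 = 2031 million years.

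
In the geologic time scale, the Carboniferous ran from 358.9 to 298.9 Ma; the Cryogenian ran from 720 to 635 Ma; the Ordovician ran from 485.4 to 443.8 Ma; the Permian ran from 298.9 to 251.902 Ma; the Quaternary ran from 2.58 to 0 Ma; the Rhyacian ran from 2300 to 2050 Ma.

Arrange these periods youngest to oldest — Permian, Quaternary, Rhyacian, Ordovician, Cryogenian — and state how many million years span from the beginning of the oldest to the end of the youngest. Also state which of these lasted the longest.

Start ages (Ma): Rhyacian 2300, Cryogenian 720, Ordovician 485.4, Permian 298.9, Quaternary 2.58.
Ordered youngest to oldest: Quaternary, Permian, Ordovician, Cryogenian, Rhyacian.
Span = 2300 − 0 = 2300 Myr.
Durations: Rhyacian 250, Cryogenian 85, Ordovician 41.6, Permian 46.998, Quaternary 2.58 → longest is Rhyacian (250 Myr).

Quaternary → Permian → Ordovician → Cryogenian → Rhyacian; total span 2300 Myr; longest is Rhyacian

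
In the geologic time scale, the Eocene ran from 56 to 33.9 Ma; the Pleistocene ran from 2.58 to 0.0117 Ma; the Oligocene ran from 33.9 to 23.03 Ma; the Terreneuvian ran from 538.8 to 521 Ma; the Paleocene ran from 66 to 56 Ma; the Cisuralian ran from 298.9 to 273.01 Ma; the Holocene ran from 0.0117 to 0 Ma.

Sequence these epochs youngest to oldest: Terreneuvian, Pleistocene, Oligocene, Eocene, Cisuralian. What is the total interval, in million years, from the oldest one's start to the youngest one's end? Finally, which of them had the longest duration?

Start ages (Ma): Terreneuvian 538.8, Cisuralian 298.9, Eocene 56, Oligocene 33.9, Pleistocene 2.58.
Ordered youngest to oldest: Pleistocene, Oligocene, Eocene, Cisuralian, Terreneuvian.
Span = 538.8 − 0.0117 = 538.7883 Myr.
Durations: Eocene 22.1, Pleistocene 2.5683, Cisuralian 25.89, Terreneuvian 17.8, Oligocene 10.87 → longest is Cisuralian (25.89 Myr).

Pleistocene, Oligocene, Eocene, Cisuralian, Terreneuvian; total span 538.7883 Myr; longest is Cisuralian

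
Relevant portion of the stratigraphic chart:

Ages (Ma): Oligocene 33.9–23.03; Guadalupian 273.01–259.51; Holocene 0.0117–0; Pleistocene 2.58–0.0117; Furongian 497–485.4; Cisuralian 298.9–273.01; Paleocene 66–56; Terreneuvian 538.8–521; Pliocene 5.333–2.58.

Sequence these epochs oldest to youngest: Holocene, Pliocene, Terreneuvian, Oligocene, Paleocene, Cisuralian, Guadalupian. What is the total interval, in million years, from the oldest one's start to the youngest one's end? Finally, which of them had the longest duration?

Terreneuvian, Cisuralian, Guadalupian, Paleocene, Oligocene, Pliocene, Holocene; total span 538.8 Myr; longest is Cisuralian

From the excerpt: Holocene 0.0117–0; Pliocene 5.333–2.58; Terreneuvian 538.8–521; Oligocene 33.9–23.03; Paleocene 66–56; Cisuralian 298.9–273.01; Guadalupian 273.01–259.51 (Ma).
Larger Ma is earlier, so the oldest is Terreneuvian and the youngest is Holocene; oldest to youngest: Terreneuvian, Cisuralian, Guadalupian, Paleocene, Oligocene, Pliocene, Holocene.
Oldest start 538.8 minus youngest end 0 gives 538.8 Myr overall.
Individual lengths (start − end): Paleocene 10; Terreneuvian 17.8; Holocene 0.0117; Cisuralian 25.89; Oligocene 10.87; Guadalupian 13.5; Pliocene 2.753. The largest is Cisuralian at 25.89 Myr.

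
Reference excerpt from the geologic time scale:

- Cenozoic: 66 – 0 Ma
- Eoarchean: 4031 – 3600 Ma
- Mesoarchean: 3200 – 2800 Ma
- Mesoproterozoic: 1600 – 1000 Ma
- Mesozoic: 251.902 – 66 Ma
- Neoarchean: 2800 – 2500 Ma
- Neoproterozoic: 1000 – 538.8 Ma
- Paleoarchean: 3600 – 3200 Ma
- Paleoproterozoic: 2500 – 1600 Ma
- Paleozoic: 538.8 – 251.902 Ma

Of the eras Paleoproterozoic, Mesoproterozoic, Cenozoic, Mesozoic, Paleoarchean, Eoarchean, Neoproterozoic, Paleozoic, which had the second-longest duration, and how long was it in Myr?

Mesoproterozoic, 600 million years

Durations: Paleoproterozoic 900; Mesoproterozoic 600; Cenozoic 66; Mesozoic 185.902; Paleoarchean 400; Eoarchean 431; Neoproterozoic 461.2; Paleozoic 286.898 Myr.
Sorted longest-first: Paleoproterozoic (900), Mesoproterozoic (600), Neoproterozoic (461.2), Eoarchean (431), Paleoarchean (400), Paleozoic (286.898), Mesozoic (185.902), Cenozoic (66).
The second longest is Mesoproterozoic at 600 Myr.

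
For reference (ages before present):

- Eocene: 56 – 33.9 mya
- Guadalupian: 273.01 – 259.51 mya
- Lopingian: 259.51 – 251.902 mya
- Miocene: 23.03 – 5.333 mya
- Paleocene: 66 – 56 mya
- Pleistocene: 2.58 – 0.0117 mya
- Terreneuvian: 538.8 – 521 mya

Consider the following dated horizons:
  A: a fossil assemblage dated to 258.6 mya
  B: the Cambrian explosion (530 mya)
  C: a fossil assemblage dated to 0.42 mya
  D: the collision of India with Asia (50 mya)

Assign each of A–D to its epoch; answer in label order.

A — Lopingian; B — Terreneuvian; C — Pleistocene; D — Eocene

A: 258.6 Ma lies in 259.51–251.902 Ma, so Lopingian.
B: 530 Ma lies in 538.8–521 Ma, so Terreneuvian.
C: 0.42 Ma lies in 2.58–0.0117 Ma, so Pleistocene.
D: 50 Ma lies in 56–33.9 Ma, so Eocene.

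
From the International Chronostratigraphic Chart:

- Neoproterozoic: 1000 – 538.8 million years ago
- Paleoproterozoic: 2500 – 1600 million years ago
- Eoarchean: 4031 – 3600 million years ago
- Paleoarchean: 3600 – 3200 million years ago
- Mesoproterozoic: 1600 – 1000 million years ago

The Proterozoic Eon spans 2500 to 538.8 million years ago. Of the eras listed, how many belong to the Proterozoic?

3

Eras inside 2500–538.8 Ma: Paleoproterozoic, Mesoproterozoic, Neoproterozoic — 3 in total.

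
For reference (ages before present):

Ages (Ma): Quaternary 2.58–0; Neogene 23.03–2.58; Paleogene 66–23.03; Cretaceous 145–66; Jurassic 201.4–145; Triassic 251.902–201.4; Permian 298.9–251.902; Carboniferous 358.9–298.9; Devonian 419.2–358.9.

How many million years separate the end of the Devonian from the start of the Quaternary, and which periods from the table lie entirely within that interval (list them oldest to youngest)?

End of Devonian = 358.9 Ma; start of Quaternary = 2.58 Ma.
Gap = 358.9 − 2.58 = 356.32 Myr.
Periods wholly inside 358.9–2.58 Ma: Carboniferous (358.9–298.9), Permian (298.9–251.902), Triassic (251.902–201.4), Jurassic (201.4–145), Cretaceous (145–66), Paleogene (66–23.03), Neogene (23.03–2.58).

356.32 million years; Carboniferous, Permian, Triassic, Jurassic, Cretaceous, Paleogene, Neogene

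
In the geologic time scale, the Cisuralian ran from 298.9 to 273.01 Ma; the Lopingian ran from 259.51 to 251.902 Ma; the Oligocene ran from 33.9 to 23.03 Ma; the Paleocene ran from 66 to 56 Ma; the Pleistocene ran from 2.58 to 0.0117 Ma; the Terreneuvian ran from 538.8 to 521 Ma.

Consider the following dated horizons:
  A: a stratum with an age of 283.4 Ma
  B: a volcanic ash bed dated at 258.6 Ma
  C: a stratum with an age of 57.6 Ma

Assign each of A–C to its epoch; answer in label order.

Match each age against the start–end ranges in the excerpt: A = 283.4 Ma → Cisuralian (298.9–273.01); B = 258.6 Ma → Lopingian (259.51–251.902); C = 57.6 Ma → Paleocene (66–56).

A — Cisuralian; B — Lopingian; C — Paleocene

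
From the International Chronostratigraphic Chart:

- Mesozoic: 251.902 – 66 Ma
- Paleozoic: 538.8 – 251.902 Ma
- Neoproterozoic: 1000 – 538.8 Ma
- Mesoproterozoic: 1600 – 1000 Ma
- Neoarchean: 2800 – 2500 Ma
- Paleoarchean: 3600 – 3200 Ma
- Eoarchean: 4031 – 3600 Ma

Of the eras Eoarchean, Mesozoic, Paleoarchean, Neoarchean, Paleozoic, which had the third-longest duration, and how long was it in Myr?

Start − end for each: Eoarchean 4031 − 3600 = 431; Mesozoic 251.902 − 66 = 185.902; Paleoarchean 3600 − 3200 = 400; Neoarchean 2800 − 2500 = 300; Paleozoic 538.8 − 251.902 = 286.898.
Ranking these from longest: Eoarchean > Paleoarchean > Neoarchean > Paleozoic > Mesozoic.
Position 3 in that ranking is Neoarchean, which lasted 300 Myr.

Neoarchean, 300 million years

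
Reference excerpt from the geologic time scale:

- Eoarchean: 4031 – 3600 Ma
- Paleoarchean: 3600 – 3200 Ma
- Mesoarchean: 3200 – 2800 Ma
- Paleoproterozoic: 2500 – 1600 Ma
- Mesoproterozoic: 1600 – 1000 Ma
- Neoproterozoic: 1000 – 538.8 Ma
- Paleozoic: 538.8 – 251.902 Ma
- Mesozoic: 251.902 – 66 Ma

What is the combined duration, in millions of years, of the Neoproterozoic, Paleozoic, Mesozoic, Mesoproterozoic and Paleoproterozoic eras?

2434 million years

Each duration: Neoproterozoic = 461.2; Paleozoic = 286.898; Mesozoic = 185.902; Mesoproterozoic = 600; Paleoproterozoic = 900.
Sum: 461.2 + 286.898 + 185.902 + 600 + 900 = 2434 Myr.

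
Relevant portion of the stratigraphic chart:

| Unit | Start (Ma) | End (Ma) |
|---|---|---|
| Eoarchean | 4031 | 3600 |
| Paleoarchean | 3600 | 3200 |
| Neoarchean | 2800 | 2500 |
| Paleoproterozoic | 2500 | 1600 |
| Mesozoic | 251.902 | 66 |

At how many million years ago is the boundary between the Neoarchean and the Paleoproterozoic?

The Neoarchean ends and the Paleoproterozoic begins at 2500 Ma.

2500 Ma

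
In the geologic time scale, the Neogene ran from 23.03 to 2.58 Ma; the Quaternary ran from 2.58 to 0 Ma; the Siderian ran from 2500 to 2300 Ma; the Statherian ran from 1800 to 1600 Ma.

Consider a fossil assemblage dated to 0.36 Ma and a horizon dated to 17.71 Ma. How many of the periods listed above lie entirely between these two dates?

The older date is 17.71 Ma and the younger is 0.36 Ma.
No period both begins after 17.71 Ma and ends before 0.36 Ma, so the count is 0.

0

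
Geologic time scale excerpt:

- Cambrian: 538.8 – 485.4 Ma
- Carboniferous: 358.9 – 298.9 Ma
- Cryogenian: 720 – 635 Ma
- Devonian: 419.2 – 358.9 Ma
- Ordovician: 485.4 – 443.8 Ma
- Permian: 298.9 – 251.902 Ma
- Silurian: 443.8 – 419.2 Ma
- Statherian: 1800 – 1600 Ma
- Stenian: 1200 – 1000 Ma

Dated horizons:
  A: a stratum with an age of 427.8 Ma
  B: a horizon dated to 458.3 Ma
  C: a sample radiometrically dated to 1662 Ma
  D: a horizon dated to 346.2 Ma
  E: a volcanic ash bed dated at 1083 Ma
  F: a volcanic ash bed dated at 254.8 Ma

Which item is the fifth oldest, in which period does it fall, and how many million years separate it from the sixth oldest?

Larger Ma means older, so oldest first: C 1662 > E 1083 > B 458.3 > A 427.8 > D 346.2 > F 254.8.
Counting 5 along gives D (346.2 Ma); the excerpt puts that inside the Carboniferous, 358.9–298.9 Ma.
Next in line is F (254.8 Ma), and 346.2 − 254.8 = 91.4 Myr.

D, in the Carboniferous; 91.4 million years to F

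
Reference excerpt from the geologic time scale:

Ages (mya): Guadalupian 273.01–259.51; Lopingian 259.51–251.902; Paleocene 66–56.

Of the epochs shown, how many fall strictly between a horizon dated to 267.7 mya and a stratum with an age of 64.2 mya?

1

267.7 Ma sits inside the Guadalupian (273.01–259.51) and 64.2 Ma inside the Paleocene (66–56); neither of those is wholly between the two dates.
The listed epochs lying completely between them are Lopingian — 1 in all.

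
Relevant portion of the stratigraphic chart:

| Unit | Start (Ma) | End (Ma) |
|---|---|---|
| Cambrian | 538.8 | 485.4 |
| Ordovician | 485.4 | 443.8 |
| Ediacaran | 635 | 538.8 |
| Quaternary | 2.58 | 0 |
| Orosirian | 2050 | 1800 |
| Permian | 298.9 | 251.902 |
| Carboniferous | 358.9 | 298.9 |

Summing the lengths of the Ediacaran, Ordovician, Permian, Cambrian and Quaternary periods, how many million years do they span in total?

Duration is start − end for each: (635 − 538.8) + (485.4 − 443.8) + (298.9 − 251.902) + (538.8 − 485.4) + (2.58 − 0).
That is 96.2 + 41.6 + 46.998 + 53.4 + 2.58, which totals 240.778 million years.

240.778 million years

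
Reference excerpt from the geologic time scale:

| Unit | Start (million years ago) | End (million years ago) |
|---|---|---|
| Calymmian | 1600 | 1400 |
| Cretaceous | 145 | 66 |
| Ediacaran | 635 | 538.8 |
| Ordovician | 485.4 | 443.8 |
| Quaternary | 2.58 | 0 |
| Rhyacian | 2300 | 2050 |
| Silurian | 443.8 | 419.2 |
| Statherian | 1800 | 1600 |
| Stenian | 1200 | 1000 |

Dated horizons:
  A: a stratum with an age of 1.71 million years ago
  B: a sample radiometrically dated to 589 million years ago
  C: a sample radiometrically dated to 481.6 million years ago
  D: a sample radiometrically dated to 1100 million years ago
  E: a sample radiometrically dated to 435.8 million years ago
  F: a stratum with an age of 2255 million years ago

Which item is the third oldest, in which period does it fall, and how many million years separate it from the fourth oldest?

B, in the Ediacaran; 107.4 million years to C

Sorted oldest-first by Ma: F (2255), D (1100), B (589), C (481.6), E (435.8), A (1.71).
The third oldest is B at 589 Ma, which lies in 635–538.8 Ma: the Ediacaran.
The fourth oldest is C at 481.6 Ma; separation = |589 − 481.6| = 107.4 Myr.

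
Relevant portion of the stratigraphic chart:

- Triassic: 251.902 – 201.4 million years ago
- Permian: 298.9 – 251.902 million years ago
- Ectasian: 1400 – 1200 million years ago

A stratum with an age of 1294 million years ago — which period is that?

Ectasian

1294 Ma lies between 1400 and 1200 Ma, so it falls in the Ectasian.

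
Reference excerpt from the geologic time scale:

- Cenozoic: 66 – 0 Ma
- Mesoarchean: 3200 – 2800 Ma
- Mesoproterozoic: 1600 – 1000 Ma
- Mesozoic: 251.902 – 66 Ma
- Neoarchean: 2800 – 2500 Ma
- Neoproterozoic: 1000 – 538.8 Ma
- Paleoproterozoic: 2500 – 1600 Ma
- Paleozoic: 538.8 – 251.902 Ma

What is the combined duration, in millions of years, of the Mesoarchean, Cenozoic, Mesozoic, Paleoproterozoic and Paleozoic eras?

1838.8 million years

Duration is start − end for each: (3200 − 2800) + (66 − 0) + (251.902 − 66) + (2500 − 1600) + (538.8 − 251.902).
That is 400 + 66 + 185.902 + 900 + 286.898, which totals 1838.8 million years.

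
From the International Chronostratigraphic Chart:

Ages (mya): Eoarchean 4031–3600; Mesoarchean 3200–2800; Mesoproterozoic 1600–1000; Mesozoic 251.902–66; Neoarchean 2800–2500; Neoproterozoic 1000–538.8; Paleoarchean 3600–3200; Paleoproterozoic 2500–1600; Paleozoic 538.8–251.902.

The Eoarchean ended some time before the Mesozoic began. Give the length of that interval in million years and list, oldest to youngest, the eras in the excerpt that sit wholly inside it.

3348.098 million years; Paleoarchean, Mesoarchean, Neoarchean, Paleoproterozoic, Mesoproterozoic, Neoproterozoic, Paleozoic

The Eoarchean closes at 3600 Ma and the Mesozoic opens at 251.902 Ma, so the interval is 3600 − 251.902 = 3348.098 Myr.
An era fits inside if it starts at or after 3600 Ma and ends at or before 251.902 Ma; oldest first that gives Paleoarchean, Mesoarchean, Neoarchean, Paleoproterozoic, Mesoproterozoic, Neoproterozoic, Paleozoic.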